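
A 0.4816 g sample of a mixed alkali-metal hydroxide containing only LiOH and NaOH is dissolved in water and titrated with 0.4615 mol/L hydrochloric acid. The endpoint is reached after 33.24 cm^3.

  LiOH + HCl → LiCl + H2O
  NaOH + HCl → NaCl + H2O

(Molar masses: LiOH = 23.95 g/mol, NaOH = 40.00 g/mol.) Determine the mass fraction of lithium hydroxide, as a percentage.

n(HCl) = 0.03324 × 0.4615 = 0.01534 mol
Let x = n(LiOH), y = n(NaOH).
Titrant: 1x + 1y = 0.01534;  mass: 23.95x + 40.00y = 0.4816
Solving, x = 8.225 × 10^-3 mol, y = 7.115 × 10^-3 mol
mass of LiOH = 8.225 × 10^-3 × 23.95 = 0.1970 g
% LiOH = 0.1970 / 0.4816 × 100 = 40.90 %

40.90 %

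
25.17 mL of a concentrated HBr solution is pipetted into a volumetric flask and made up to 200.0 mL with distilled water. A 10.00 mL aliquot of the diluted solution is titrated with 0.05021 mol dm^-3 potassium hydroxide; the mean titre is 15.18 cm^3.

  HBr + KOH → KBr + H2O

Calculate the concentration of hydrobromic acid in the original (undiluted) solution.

0.6056 mol/L

n(KOH) = 0.01518 × 0.05021 = 7.622 × 10^-4 mol
n(HBr) in the aliquot = 7.622 × 10^-4 mol (1:1 ratio)
[HBr]_dilute = 7.622 × 10^-4 / 0.01000 = 0.07622 mol/L
Dilution factor = 200.0 / 25.17 = 7.946
[HBr]_stock = 0.07622 × 7.946 = 0.6056 mol/L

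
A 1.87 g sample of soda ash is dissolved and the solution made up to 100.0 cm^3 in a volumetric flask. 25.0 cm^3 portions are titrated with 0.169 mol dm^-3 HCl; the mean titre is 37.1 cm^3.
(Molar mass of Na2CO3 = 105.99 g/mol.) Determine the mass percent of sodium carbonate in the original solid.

Na2CO3 + 2 HCl → 2 NaCl + H2O + CO2
n(HCl) per titration = 0.0371 × 0.169 = 6.27 × 10^-3 mol
From the 1:2 ratio, n(Na2CO3) in each aliquot = 1/2 × 6.27 × 10^-3 = 3.13 × 10^-3 mol
n(Na2CO3) in the whole flask = 3.13 × 10^-3 × 100.0/25.0 = 0.0125 mol
mass of Na2CO3 = 0.0125 × 105.99 = 1.33 g
% Na2CO3 = 1.33 / 1.87 × 100 = 71.1 %

71.1 %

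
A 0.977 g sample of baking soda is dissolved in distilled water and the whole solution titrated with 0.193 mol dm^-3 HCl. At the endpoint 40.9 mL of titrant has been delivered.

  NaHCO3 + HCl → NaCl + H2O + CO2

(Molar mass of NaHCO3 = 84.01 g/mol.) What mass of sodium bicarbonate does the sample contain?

0.663 g

n(HCl) = 0.0409 L × 0.193 mol/L = 7.89 × 10^-3 mol
n(NaHCO3) = 7.89 × 10^-3 mol (1:1 ratio)
mass of NaHCO3 = 7.89 × 10^-3 × 84.01 g/mol = 0.663 g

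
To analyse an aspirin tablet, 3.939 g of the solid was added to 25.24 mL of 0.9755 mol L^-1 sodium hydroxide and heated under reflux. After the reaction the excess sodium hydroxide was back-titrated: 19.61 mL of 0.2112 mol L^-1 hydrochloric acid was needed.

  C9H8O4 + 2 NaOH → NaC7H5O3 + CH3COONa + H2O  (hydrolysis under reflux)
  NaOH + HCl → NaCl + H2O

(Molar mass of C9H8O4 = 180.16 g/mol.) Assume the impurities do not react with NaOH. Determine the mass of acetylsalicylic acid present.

1.845 g

n(NaOH) added = 0.02524 × 0.9755 = 0.02462 mol
n(HCl) used in back-titration = 0.01961 × 0.2112 = 4.142 × 10^-3 mol
n(NaOH) left over = 4.142 × 10^-3 mol (1:1 ratio)
n(NaOH) consumed by analyte = 0.02462 − 4.142 × 10^-3 = 0.02048 mol
From the 1:2 ratio, n(C9H8O4) = 1/2 × 0.02048 = 0.01024 mol
mass of C9H8O4 = 0.01024 × 180.16 = 1.845 g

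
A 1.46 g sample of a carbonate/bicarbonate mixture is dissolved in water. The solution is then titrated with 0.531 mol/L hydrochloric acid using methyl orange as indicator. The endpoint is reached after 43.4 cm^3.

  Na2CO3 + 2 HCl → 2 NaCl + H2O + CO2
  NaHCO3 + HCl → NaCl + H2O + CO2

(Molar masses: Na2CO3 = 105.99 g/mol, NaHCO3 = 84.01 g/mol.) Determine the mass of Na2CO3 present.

0.813 g

n(HCl) = 0.0434 × 0.531 = 0.0230 mol
Let x = n(Na2CO3), y = n(NaHCO3).
Titrant: 2x + 1y = 0.0230;  mass: 105.99x + 84.01y = 1.46
Solving, x = 7.67 × 10^-3 mol, y = 7.70 × 10^-3 mol
mass of Na2CO3 = 7.67 × 10^-3 × 105.99 = 0.813 g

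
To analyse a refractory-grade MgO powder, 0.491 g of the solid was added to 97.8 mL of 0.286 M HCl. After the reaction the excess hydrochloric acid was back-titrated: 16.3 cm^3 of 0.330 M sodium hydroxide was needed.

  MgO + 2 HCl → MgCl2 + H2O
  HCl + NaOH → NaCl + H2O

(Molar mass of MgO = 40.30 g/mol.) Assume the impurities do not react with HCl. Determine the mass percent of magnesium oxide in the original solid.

92.7 %

n(HCl) added = 0.0978 × 0.286 = 0.0280 mol
n(NaOH) used in back-titration = 0.0163 × 0.330 = 5.38 × 10^-3 mol
n(HCl) left over = 5.38 × 10^-3 mol (1:1 ratio)
n(HCl) consumed by analyte = 0.0280 − 5.38 × 10^-3 = 0.0226 mol
From the 1:2 ratio, n(MgO) = 1/2 × 0.0226 = 0.0113 mol
mass of MgO = 0.0113 × 40.30 = 0.455 g
% MgO = 0.455 / 0.491 × 100 = 92.7 %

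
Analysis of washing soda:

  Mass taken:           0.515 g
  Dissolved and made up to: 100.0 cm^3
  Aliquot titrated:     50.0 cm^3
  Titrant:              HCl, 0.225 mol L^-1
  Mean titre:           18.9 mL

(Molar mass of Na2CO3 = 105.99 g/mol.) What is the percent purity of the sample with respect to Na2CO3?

87.5 %

Na2CO3 + 2 HCl → 2 NaCl + H2O + CO2
n(HCl) per titration = 0.0189 × 0.225 = 4.25 × 10^-3 mol
From the 1:2 ratio, n(Na2CO3) in each aliquot = 1/2 × 4.25 × 10^-3 = 2.13 × 10^-3 mol
n(Na2CO3) in the whole flask = 2.13 × 10^-3 × 100.0/50.0 = 4.25 × 10^-3 mol
mass of Na2CO3 = 4.25 × 10^-3 × 105.99 = 0.451 g
% Na2CO3 = 0.451 / 0.515 × 100 = 87.5 %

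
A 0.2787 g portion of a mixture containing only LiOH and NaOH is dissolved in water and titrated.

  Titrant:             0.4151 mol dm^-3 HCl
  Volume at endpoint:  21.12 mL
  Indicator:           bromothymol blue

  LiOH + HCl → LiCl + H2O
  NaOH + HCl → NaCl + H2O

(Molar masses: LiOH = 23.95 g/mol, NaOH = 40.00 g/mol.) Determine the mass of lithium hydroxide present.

n(HCl) = 0.02112 × 0.4151 = 8.767 × 10^-3 mol
Let x = n(LiOH), y = n(NaOH).
Titrant: 1x + 1y = 8.767 × 10^-3;  mass: 23.95x + 40.00y = 0.2787
Solving, x = 4.485 × 10^-3 mol, y = 4.282 × 10^-3 mol
mass of LiOH = 4.485 × 10^-3 × 23.95 = 0.1074 g

0.1074 g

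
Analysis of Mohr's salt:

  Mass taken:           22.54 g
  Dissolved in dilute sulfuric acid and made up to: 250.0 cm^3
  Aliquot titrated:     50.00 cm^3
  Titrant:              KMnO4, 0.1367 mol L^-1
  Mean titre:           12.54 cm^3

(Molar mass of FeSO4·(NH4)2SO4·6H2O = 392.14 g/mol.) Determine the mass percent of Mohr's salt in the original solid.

MnO4^- + 5 Fe^2+ + 8 H^+ → Mn^2+ + 5 Fe^3+ + 4 H2O
n(KMnO4) per titration = 0.01254 × 0.1367 = 1.714 × 10^-3 mol
From the 5:1 ratio, n(FeSO4·(NH4)2SO4·6H2O) in each aliquot = 5/1 × 1.714 × 10^-3 = 8.571 × 10^-3 mol
n(FeSO4·(NH4)2SO4·6H2O) in the whole flask = 8.571 × 10^-3 × 250.0/50.00 = 0.04286 mol
mass of FeSO4·(NH4)2SO4·6H2O = 0.04286 × 392.14 = 16.81 g
% FeSO4·(NH4)2SO4·6H2O = 16.81 / 22.54 × 100 = 74.56 %

74.56 %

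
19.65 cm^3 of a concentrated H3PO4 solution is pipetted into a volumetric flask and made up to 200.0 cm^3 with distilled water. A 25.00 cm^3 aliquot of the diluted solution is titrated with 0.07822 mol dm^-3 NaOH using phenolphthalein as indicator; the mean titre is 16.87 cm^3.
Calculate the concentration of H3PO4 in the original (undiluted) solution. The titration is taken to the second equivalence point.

H3PO4 + 2 NaOH → Na2HPO4 + 2 H2O
n(NaOH) = 0.01687 × 0.07822 = 1.320 × 10^-3 mol
From the 1:2 ratio, n(H3PO4) in the aliquot = 1/2 × 1.320 × 10^-3 = 6.598 × 10^-4 mol
[H3PO4]_dilute = 6.598 × 10^-4 / 0.02500 = 0.02639 mol/L
Dilution factor = 200.0 / 19.65 = 10.18
[H3PO4]_stock = 0.02639 × 10.18 = 0.2686 mol/L

0.2686 mol/L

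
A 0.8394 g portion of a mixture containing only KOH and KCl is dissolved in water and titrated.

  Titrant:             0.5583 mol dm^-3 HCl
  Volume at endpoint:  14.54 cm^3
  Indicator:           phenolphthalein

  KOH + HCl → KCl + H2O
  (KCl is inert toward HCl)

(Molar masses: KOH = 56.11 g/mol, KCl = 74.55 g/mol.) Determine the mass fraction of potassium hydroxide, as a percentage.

54.26 %

n(HCl) = 0.01454 × 0.5583 = 8.118 × 10^-3 mol
Let x = n(KOH), y = n(KCl).
Titrant: 1x = 8.118 × 10^-3;  mass: 56.11x + 74.55y = 0.8394
Solving, x = 8.118 × 10^-3 mol, y = 5.150 × 10^-3 mol
mass of KOH = 8.118 × 10^-3 × 56.11 = 0.4555 g
% KOH = 0.4555 / 0.8394 × 100 = 54.26 %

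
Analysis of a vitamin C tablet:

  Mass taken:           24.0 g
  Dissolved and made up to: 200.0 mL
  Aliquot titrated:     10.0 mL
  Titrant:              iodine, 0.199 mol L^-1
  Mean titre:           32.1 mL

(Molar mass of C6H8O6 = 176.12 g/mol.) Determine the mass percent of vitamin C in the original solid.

C6H8O6 + I2 → C6H6O6 + 2 HI
n(I2) per titration = 0.0321 × 0.199 = 6.39 × 10^-3 mol
n(C6H8O6) in each aliquot = 6.39 × 10^-3 mol (1:1 ratio)
n(C6H8O6) in the whole flask = 6.39 × 10^-3 × 200.0/10.0 = 0.128 mol
mass of C6H8O6 = 0.128 × 176.12 = 22.5 g
% C6H8O6 = 22.5 / 24.0 × 100 = 93.8 %

93.8 %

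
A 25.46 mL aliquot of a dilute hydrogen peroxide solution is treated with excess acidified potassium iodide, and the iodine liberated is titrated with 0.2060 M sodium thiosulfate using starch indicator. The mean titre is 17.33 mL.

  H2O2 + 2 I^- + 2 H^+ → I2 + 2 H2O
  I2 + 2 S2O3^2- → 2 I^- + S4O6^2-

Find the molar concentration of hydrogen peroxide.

n(S2O3^2-) = 0.01733 × 0.2060 = 3.570 × 10^-3 mol
n(I2) = n(S2O3^2-)/2 = 1.785 × 10^-3 mol
n(H2O2) in the aliquot = 1.785 × 10^-3 mol (1:1 ratio)
[H2O2] = 1.785 × 10^-3 / 0.02546 = 0.07011 mol/L

0.07011 M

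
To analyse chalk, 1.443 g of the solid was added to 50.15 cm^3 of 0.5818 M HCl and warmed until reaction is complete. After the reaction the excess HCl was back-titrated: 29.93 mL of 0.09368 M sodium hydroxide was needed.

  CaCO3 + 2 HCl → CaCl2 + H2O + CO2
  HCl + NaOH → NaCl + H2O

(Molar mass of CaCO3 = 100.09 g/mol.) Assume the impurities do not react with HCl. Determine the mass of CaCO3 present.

n(HCl) added = 0.05015 × 0.5818 = 0.02918 mol
n(NaOH) used in back-titration = 0.02993 × 0.09368 = 2.804 × 10^-3 mol
n(HCl) left over = 2.804 × 10^-3 mol (1:1 ratio)
n(HCl) consumed by analyte = 0.02918 − 2.804 × 10^-3 = 0.02637 mol
From the 1:2 ratio, n(CaCO3) = 1/2 × 0.02637 = 0.01319 mol
mass of CaCO3 = 0.01319 × 100.09 = 1.320 g

1.320 g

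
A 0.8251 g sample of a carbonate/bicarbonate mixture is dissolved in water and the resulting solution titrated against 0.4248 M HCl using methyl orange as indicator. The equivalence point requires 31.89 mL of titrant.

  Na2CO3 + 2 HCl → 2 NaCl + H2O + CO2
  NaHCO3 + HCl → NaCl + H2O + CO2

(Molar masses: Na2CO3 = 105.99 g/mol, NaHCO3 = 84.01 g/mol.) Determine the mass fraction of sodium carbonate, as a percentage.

n(HCl) = 0.03189 × 0.4248 = 0.01355 mol
Let x = n(Na2CO3), y = n(NaHCO3).
Titrant: 2x + 1y = 0.01355;  mass: 105.99x + 84.01y = 0.8251
Solving, x = 5.046 × 10^-3 mol, y = 3.456 × 10^-3 mol
mass of Na2CO3 = 5.046 × 10^-3 × 105.99 = 0.5348 g
% Na2CO3 = 0.5348 / 0.8251 × 100 = 64.81 %

64.81 %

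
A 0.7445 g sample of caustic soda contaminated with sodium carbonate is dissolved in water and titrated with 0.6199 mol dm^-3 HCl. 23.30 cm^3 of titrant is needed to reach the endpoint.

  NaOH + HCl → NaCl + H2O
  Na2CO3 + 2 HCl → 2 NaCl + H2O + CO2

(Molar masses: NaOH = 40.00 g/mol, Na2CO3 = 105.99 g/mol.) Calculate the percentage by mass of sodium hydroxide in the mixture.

8.659 %

n(HCl) = 0.02330 × 0.6199 = 0.01444 mol
Let x = n(NaOH), y = n(Na2CO3).
Titrant: 1x + 2y = 0.01444;  mass: 40.00x + 105.99y = 0.7445
Solving, x = 1.612 × 10^-3 mol, y = 6.416 × 10^-3 mol
mass of NaOH = 1.612 × 10^-3 × 40.00 = 0.06446 g
% NaOH = 0.06446 / 0.7445 × 100 = 8.659 %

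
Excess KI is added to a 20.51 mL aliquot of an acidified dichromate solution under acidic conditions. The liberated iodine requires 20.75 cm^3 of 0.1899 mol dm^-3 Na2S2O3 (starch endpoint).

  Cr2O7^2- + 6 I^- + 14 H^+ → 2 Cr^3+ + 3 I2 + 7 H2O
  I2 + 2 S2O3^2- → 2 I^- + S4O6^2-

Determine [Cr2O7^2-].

n(S2O3^2-) = 0.02075 × 0.1899 = 3.940 × 10^-3 mol
n(I2) = n(S2O3^2-)/2 = 1.970 × 10^-3 mol
From the 1:3 ratio, n(Cr2O7^2-) in the aliquot = 1/3 × 1.970 × 10^-3 = 6.567 × 10^-4 mol
[Cr2O7^2-] = 6.567 × 10^-4 / 0.02051 = 0.03202 mol/L

0.03202 mol/L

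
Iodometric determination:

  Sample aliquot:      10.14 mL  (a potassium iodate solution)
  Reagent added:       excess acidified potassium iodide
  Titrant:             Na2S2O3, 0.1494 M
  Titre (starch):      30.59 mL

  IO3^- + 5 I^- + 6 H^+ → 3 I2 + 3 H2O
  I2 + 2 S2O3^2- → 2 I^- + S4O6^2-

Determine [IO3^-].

n(S2O3^2-) = 0.03059 × 0.1494 = 4.570 × 10^-3 mol
n(I2) = n(S2O3^2-)/2 = 2.285 × 10^-3 mol
From the 1:3 ratio, n(IO3^-) in the aliquot = 1/3 × 2.285 × 10^-3 = 7.617 × 10^-4 mol
[IO3^-] = 7.617 × 10^-4 / 0.01014 = 0.07512 mol/L

0.07512 M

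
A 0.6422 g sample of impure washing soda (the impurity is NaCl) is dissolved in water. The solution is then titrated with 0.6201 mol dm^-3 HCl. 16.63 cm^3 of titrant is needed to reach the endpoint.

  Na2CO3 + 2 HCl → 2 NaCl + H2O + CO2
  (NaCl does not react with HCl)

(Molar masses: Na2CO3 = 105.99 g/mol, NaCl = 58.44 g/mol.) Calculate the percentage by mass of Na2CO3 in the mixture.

n(HCl) = 0.01663 × 0.6201 = 0.01031 mol
Let x = n(Na2CO3), y = n(NaCl).
Titrant: 2x = 0.01031;  mass: 105.99x + 58.44y = 0.6422
Solving, x = 5.156 × 10^-3 mol, y = 1.638 × 10^-3 mol
mass of Na2CO3 = 5.156 × 10^-3 × 105.99 = 0.5465 g
% Na2CO3 = 0.5465 / 0.6422 × 100 = 85.10 %

85.10 %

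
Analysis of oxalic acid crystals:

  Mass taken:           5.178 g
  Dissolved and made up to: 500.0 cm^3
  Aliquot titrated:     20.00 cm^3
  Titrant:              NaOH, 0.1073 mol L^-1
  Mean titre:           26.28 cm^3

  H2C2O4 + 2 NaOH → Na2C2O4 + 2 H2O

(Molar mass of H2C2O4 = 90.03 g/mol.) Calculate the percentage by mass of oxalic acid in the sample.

n(NaOH) per titration = 0.02628 × 0.1073 = 2.820 × 10^-3 mol
From the 1:2 ratio, n(H2C2O4) in each aliquot = 1/2 × 2.820 × 10^-3 = 1.410 × 10^-3 mol
n(H2C2O4) in the whole flask = 1.410 × 10^-3 × 500.0/20.00 = 0.03525 mol
mass of H2C2O4 = 0.03525 × 90.03 = 3.173 g
% H2C2O4 = 3.173 / 5.178 × 100 = 61.29 %

61.29 %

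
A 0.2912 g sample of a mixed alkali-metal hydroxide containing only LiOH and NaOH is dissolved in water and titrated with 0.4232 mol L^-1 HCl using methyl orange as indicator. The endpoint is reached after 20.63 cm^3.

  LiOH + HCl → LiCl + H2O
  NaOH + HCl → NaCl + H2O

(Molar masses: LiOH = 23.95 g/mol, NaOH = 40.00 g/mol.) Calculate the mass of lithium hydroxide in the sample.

n(HCl) = 0.02063 × 0.4232 = 8.731 × 10^-3 mol
Let x = n(LiOH), y = n(NaOH).
Titrant: 1x + 1y = 8.731 × 10^-3;  mass: 23.95x + 40.00y = 0.2912
Solving, x = 3.615 × 10^-3 mol, y = 5.115 × 10^-3 mol
mass of LiOH = 3.615 × 10^-3 × 23.95 = 0.08659 g

0.08659 g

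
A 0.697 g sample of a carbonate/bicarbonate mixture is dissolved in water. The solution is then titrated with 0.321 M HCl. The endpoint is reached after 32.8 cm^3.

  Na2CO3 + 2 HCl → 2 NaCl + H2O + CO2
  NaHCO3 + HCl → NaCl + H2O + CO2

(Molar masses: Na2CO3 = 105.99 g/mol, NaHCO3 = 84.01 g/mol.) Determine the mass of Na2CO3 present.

0.320 g

n(HCl) = 0.0328 × 0.321 = 0.0105 mol
Let x = n(Na2CO3), y = n(NaHCO3).
Titrant: 2x + 1y = 0.0105;  mass: 105.99x + 84.01y = 0.697
Solving, x = 3.02 × 10^-3 mol, y = 4.48 × 10^-3 mol
mass of Na2CO3 = 3.02 × 10^-3 × 105.99 = 0.320 g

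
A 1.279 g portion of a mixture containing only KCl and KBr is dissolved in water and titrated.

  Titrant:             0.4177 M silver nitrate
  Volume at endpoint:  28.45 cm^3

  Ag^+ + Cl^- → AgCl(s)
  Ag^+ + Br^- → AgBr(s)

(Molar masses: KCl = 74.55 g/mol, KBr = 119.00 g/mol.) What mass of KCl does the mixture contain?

0.2267 g

n(AgNO3) = 0.02845 × 0.4177 = 0.01188 mol
Let x = n(KCl), y = n(KBr).
Titrant: 1x + 1y = 0.01188;  mass: 74.55x + 119.00y = 1.279
Solving, x = 3.040 × 10^-3 mol, y = 8.843 × 10^-3 mol
mass of KCl = 3.040 × 10^-3 × 74.55 = 0.2267 g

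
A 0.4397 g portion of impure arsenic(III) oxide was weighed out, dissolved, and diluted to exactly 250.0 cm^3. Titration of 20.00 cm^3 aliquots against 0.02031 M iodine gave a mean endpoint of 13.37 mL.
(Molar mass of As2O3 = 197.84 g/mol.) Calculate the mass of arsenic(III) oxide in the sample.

0.3358 g

As2O3 + 2 I2 + 2 H2O → As2O5 + 4 HI
n(I2) per titration = 0.01337 × 0.02031 = 2.715 × 10^-4 mol
From the 1:2 ratio, n(As2O3) in each aliquot = 1/2 × 2.715 × 10^-4 = 1.358 × 10^-4 mol
n(As2O3) in the whole flask = 1.358 × 10^-4 × 250.0/20.00 = 1.697 × 10^-3 mol
mass of As2O3 = 1.697 × 10^-3 × 197.84 = 0.3358 g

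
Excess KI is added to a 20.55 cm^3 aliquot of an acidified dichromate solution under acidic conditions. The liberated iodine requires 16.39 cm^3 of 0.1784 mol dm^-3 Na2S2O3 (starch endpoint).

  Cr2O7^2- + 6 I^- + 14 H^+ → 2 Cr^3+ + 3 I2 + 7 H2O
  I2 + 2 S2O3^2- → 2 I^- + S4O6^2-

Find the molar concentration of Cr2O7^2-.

0.02371 mol/L

n(S2O3^2-) = 0.01639 × 0.1784 = 2.924 × 10^-3 mol
n(I2) = n(S2O3^2-)/2 = 1.462 × 10^-3 mol
From the 1:3 ratio, n(Cr2O7^2-) in the aliquot = 1/3 × 1.462 × 10^-3 = 4.873 × 10^-4 mol
[Cr2O7^2-] = 4.873 × 10^-4 / 0.02055 = 0.02371 mol/L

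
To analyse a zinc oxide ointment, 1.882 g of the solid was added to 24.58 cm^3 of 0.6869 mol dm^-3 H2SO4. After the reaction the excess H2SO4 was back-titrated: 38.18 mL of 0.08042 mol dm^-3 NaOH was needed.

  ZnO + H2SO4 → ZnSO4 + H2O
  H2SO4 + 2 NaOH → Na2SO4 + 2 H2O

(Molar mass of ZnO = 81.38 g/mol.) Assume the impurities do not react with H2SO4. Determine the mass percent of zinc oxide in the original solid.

n(H2SO4) added = 0.02458 × 0.6869 = 0.01688 mol
n(NaOH) used in back-titration = 0.03818 × 0.08042 = 3.070 × 10^-3 mol
From the 1:2 ratio, n(H2SO4) left over = 1/2 × 3.070 × 10^-3 = 1.535 × 10^-3 mol
n(H2SO4) consumed by analyte = 0.01688 − 1.535 × 10^-3 = 0.01535 mol
n(ZnO) = 0.01535 mol (1:1 ratio)
mass of ZnO = 0.01535 × 81.38 = 1.249 g
% ZnO = 1.249 / 1.882 × 100 = 66.37 %

66.37 %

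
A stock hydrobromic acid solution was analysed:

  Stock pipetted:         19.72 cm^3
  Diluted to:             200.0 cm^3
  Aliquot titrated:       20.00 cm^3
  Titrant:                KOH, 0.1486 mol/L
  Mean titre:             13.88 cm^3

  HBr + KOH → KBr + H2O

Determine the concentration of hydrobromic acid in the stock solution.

n(KOH) = 0.01388 × 0.1486 = 2.063 × 10^-3 mol
n(HBr) in the aliquot = 2.063 × 10^-3 mol (1:1 ratio)
[HBr]_dilute = 2.063 × 10^-3 / 0.02000 = 0.1031 mol/L
Dilution factor = 200.0 / 19.72 = 10.14
[HBr]_stock = 0.1031 × 10.14 = 1.046 mol/L

1.046 mol/L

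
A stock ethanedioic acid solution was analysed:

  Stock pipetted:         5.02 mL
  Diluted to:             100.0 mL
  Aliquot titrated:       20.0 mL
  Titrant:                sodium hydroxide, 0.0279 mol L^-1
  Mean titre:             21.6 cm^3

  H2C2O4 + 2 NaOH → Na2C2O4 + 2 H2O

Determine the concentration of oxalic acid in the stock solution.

0.300 mol/L

n(NaOH) = 0.0216 × 0.0279 = 6.03 × 10^-4 mol
From the 1:2 ratio, n(H2C2O4) in the aliquot = 1/2 × 6.03 × 10^-4 = 3.01 × 10^-4 mol
[H2C2O4]_dilute = 3.01 × 10^-4 / 0.0200 = 0.0151 mol/L
Dilution factor = 100.0 / 5.02 = 19.92
[H2C2O4]_stock = 0.0151 × 19.92 = 0.300 mol/L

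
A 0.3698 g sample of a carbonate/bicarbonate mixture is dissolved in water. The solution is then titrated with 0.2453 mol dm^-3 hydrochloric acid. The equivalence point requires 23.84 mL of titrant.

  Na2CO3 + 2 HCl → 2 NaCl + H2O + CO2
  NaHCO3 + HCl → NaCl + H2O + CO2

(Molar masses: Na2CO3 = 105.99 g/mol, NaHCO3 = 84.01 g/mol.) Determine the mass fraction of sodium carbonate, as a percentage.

56.13 %

n(HCl) = 0.02384 × 0.2453 = 5.848 × 10^-3 mol
Let x = n(Na2CO3), y = n(NaHCO3).
Titrant: 2x + 1y = 5.848 × 10^-3;  mass: 105.99x + 84.01y = 0.3698
Solving, x = 1.959 × 10^-3 mol, y = 1.931 × 10^-3 mol
mass of Na2CO3 = 1.959 × 10^-3 × 105.99 = 0.2076 g
% Na2CO3 = 0.2076 / 0.3698 × 100 = 56.13 %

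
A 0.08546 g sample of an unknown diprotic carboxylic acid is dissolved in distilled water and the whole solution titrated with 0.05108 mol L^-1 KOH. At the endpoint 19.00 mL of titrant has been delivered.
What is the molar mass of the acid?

176.1 g/mol

n(KOH) = 0.01900 L × 0.05108 mol/L = 9.705 × 10^-4 mol
From the 1:2 ratio, n(H2A) = 1/2 × 9.705 × 10^-4 = 4.853 × 10^-4 mol
M = m / n = 0.08546 g / 4.853 × 10^-4 mol = 176.1 g/mol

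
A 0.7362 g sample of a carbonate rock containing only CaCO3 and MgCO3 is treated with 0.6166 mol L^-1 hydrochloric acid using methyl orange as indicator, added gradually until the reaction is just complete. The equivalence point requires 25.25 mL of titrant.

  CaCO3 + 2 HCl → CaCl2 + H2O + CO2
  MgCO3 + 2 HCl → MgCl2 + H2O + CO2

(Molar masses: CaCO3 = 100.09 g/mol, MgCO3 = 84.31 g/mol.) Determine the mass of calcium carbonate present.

n(HCl) = 0.02525 × 0.6166 = 0.01557 mol
Let x = n(CaCO3), y = n(MgCO3).
Titrant: 2x + 2y = 0.01557;  mass: 100.09x + 84.31y = 0.7362
Solving, x = 5.062 × 10^-3 mol, y = 2.722 × 10^-3 mol
mass of CaCO3 = 5.062 × 10^-3 × 100.09 = 0.5067 g

0.5067 g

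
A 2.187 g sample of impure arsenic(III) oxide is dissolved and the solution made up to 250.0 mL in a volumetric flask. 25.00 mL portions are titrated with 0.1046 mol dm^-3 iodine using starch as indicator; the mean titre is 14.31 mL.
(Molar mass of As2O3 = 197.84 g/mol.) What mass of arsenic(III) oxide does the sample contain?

As2O3 + 2 I2 + 2 H2O → As2O5 + 4 HI
n(I2) per titration = 0.01431 × 0.1046 = 1.497 × 10^-3 mol
From the 1:2 ratio, n(As2O3) in each aliquot = 1/2 × 1.497 × 10^-3 = 7.484 × 10^-4 mol
n(As2O3) in the whole flask = 7.484 × 10^-4 × 250.0/25.00 = 7.484 × 10^-3 mol
mass of As2O3 = 7.484 × 10^-3 × 197.84 = 1.481 g

1.481 g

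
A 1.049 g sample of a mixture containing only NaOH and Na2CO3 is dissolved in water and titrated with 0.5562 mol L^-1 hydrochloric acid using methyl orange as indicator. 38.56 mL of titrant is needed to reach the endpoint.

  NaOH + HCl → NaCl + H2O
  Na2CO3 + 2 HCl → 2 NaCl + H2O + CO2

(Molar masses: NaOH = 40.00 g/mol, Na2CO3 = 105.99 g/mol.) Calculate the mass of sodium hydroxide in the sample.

n(HCl) = 0.03856 × 0.5562 = 0.02145 mol
Let x = n(NaOH), y = n(Na2CO3).
Titrant: 1x + 2y = 0.02145;  mass: 40.00x + 105.99y = 1.049
Solving, x = 6.740 × 10^-3 mol, y = 7.353 × 10^-3 mol
mass of NaOH = 6.740 × 10^-3 × 40.00 = 0.2696 g

0.2696 g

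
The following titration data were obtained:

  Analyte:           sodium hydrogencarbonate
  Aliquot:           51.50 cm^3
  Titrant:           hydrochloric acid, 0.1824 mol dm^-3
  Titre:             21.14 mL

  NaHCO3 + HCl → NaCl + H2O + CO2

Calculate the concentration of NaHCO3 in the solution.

n(HCl) = 0.02114 L × 0.1824 mol/L = 3.856 × 10^-3 mol
n(NaHCO3) = 3.856 × 10^-3 mol (1:1 mole ratio)
[NaHCO3] = 3.856 × 10^-3 mol / 0.05150 L = 0.07487 mol/L

0.07487 mol/L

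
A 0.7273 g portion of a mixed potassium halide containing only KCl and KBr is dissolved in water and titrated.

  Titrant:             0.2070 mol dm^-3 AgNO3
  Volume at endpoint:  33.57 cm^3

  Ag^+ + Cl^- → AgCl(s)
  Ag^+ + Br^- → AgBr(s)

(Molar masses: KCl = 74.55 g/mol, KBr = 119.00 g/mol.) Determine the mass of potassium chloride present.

n(AgNO3) = 0.03357 × 0.2070 = 6.949 × 10^-3 mol
Let x = n(KCl), y = n(KBr).
Titrant: 1x + 1y = 6.949 × 10^-3;  mass: 74.55x + 119.00y = 0.7273
Solving, x = 2.241 × 10^-3 mol, y = 4.708 × 10^-3 mol
mass of KCl = 2.241 × 10^-3 × 74.55 = 0.1671 g

0.1671 g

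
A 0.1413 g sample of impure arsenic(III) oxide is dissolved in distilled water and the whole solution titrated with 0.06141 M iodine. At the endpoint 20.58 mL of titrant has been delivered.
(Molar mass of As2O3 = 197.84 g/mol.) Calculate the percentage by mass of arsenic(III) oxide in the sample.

88.48 %

As2O3 + 2 I2 + 2 H2O → As2O5 + 4 HI
n(I2) = 0.02058 L × 0.06141 mol/L = 1.264 × 10^-3 mol
From the 1:2 ratio, n(As2O3) = 1/2 × 1.264 × 10^-3 = 6.319 × 10^-4 mol
mass of As2O3 = 6.319 × 10^-4 × 197.84 g/mol = 0.1250 g
% As2O3 = 0.1250 / 0.1413 × 100 = 88.48 %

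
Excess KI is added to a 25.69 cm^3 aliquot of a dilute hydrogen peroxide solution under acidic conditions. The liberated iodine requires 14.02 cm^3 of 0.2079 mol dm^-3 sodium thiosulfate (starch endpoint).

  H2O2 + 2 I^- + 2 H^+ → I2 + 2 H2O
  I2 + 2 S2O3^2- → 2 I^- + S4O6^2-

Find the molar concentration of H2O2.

n(S2O3^2-) = 0.01402 × 0.2079 = 2.915 × 10^-3 mol
n(I2) = n(S2O3^2-)/2 = 1.457 × 10^-3 mol
n(H2O2) in the aliquot = 1.457 × 10^-3 mol (1:1 ratio)
[H2O2] = 1.457 × 10^-3 / 0.02569 = 0.05673 mol/L

0.05673 mol/L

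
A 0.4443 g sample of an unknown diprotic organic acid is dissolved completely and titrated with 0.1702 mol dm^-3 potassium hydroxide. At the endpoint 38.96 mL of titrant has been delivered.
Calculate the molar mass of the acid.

n(KOH) = 0.03896 L × 0.1702 mol/L = 6.631 × 10^-3 mol
From the 1:2 ratio, n(H2A) = 1/2 × 6.631 × 10^-3 = 3.315 × 10^-3 mol
M = m / n = 0.4443 g / 3.315 × 10^-3 mol = 134.0 g/mol

134.0 g/mol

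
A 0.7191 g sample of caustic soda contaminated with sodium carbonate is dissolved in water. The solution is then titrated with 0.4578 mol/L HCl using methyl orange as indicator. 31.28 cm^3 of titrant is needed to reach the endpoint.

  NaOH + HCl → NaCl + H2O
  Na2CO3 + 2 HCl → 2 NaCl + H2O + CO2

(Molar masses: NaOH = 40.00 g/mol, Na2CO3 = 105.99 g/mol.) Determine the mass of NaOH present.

n(HCl) = 0.03128 × 0.4578 = 0.01432 mol
Let x = n(NaOH), y = n(Na2CO3).
Titrant: 1x + 2y = 0.01432;  mass: 40.00x + 105.99y = 0.7191
Solving, x = 3.062 × 10^-3 mol, y = 5.629 × 10^-3 mol
mass of NaOH = 3.062 × 10^-3 × 40.00 = 0.1225 g

0.1225 g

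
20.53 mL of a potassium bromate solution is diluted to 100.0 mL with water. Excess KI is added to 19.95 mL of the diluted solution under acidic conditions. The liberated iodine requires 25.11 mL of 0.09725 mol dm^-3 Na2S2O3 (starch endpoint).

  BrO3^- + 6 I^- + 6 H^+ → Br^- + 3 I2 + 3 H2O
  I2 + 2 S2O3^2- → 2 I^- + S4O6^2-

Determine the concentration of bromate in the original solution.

n(S2O3^2-) = 0.02511 × 0.09725 = 2.442 × 10^-3 mol
n(I2) = n(S2O3^2-)/2 = 1.221 × 10^-3 mol
From the 1:3 ratio, n(BrO3^-) in the aliquot = 1/3 × 1.221 × 10^-3 = 4.070 × 10^-4 mol
[BrO3^-]_dilute = 4.070 × 10^-4 / 0.01995 = 0.02040 mol/L
[BrO3^-]_original = 0.02040 × 100.0/20.53 = 0.09937 mol/L

0.09937 mol/L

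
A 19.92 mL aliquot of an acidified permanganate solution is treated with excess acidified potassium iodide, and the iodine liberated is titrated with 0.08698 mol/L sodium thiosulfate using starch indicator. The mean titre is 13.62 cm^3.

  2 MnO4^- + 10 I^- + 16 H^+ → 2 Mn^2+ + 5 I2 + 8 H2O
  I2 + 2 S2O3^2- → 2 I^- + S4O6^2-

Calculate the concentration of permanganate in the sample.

0.01189 mol/L

n(S2O3^2-) = 0.01362 × 0.08698 = 1.185 × 10^-3 mol
n(I2) = n(S2O3^2-)/2 = 5.923 × 10^-4 mol
From the 2:5 ratio, n(MnO4^-) in the aliquot = 2/5 × 5.923 × 10^-4 = 2.369 × 10^-4 mol
[MnO4^-] = 2.369 × 10^-4 / 0.01992 = 0.01189 mol/L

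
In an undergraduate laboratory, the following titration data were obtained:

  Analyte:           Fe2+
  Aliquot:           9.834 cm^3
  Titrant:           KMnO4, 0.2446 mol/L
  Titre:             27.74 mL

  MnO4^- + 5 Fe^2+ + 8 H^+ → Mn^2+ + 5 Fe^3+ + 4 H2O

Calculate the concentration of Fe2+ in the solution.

3.450 mol/L

n(KMnO4) = 0.02774 L × 0.2446 mol/L = 6.785 × 10^-3 mol
From the 5:1 mole ratio, n(Fe2+) = 5/1 × 6.785 × 10^-3 = 0.03393 mol
[Fe2+] = 0.03393 mol / 0.009834 L = 3.450 mol/L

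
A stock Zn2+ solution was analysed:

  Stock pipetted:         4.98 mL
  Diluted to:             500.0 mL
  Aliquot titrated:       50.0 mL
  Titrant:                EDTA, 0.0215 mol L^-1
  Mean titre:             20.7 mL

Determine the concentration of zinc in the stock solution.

Zn^2+ + EDTA^4- → [Zn(EDTA)]^2-
n(EDTA) = 0.0207 × 0.0215 = 4.45 × 10^-4 mol
n(Zn2+) in the aliquot = 4.45 × 10^-4 mol (1:1 ratio)
[Zn2+]_dilute = 4.45 × 10^-4 / 0.0500 = 0.00890 mol/L
Dilution factor = 500.0 / 4.98 = 100.4
[Zn2+]_stock = 0.00890 × 100.4 = 0.894 mol/L

0.894 mol/L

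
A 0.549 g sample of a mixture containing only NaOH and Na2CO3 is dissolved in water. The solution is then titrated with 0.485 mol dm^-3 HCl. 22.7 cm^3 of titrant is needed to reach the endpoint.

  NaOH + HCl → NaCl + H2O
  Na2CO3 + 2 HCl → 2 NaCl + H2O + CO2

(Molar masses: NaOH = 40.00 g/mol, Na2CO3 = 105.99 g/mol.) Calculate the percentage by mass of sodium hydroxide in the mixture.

n(HCl) = 0.0227 × 0.485 = 0.0110 mol
Let x = n(NaOH), y = n(Na2CO3).
Titrant: 1x + 2y = 0.0110;  mass: 40.00x + 105.99y = 0.549
Solving, x = 2.65 × 10^-3 mol, y = 4.18 × 10^-3 mol
mass of NaOH = 2.65 × 10^-3 × 40.00 = 0.106 g
% NaOH = 0.106 / 0.549 × 100 = 19.3 %

19.3 %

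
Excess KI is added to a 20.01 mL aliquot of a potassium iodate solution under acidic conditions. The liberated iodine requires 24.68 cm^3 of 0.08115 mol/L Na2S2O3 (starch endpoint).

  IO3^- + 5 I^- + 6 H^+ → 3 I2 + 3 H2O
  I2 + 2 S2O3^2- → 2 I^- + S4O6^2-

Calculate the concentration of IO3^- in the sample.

n(S2O3^2-) = 0.02468 × 0.08115 = 2.003 × 10^-3 mol
n(I2) = n(S2O3^2-)/2 = 1.001 × 10^-3 mol
From the 1:3 ratio, n(IO3^-) in the aliquot = 1/3 × 1.001 × 10^-3 = 3.338 × 10^-4 mol
[IO3^-] = 3.338 × 10^-4 / 0.02001 = 0.01668 mol/L

0.01668 mol/L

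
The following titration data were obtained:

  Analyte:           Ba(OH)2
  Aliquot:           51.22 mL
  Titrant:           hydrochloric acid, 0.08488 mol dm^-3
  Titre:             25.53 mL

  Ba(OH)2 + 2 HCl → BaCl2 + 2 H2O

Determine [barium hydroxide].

0.02115 mol/L

n(HCl) = 0.02553 L × 0.08488 mol/L = 2.167 × 10^-3 mol
From the 1:2 mole ratio, n(Ba(OH)2) = 1/2 × 2.167 × 10^-3 = 1.083 × 10^-3 mol
[Ba(OH)2] = 1.083 × 10^-3 mol / 0.05122 L = 0.02115 mol/L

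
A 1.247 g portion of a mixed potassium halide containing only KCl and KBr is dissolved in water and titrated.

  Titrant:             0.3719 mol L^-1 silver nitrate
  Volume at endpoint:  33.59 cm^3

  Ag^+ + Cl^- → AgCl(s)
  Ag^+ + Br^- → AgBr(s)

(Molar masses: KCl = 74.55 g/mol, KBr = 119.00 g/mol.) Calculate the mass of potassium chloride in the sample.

0.4018 g

n(AgNO3) = 0.03359 × 0.3719 = 0.01249 mol
Let x = n(KCl), y = n(KBr).
Titrant: 1x + 1y = 0.01249;  mass: 74.55x + 119.00y = 1.247
Solving, x = 5.389 × 10^-3 mol, y = 7.103 × 10^-3 mol
mass of KCl = 5.389 × 10^-3 × 74.55 = 0.4018 g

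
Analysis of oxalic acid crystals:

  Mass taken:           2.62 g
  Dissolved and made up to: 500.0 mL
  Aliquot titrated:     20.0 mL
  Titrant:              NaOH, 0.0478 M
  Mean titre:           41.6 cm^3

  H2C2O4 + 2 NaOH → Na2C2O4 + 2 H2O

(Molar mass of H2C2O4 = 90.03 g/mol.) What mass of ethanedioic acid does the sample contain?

n(NaOH) per titration = 0.0416 × 0.0478 = 1.99 × 10^-3 mol
From the 1:2 ratio, n(H2C2O4) in each aliquot = 1/2 × 1.99 × 10^-3 = 9.94 × 10^-4 mol
n(H2C2O4) in the whole flask = 9.94 × 10^-4 × 500.0/20.0 = 0.0249 mol
mass of H2C2O4 = 0.0249 × 90.03 = 2.24 g

2.24 g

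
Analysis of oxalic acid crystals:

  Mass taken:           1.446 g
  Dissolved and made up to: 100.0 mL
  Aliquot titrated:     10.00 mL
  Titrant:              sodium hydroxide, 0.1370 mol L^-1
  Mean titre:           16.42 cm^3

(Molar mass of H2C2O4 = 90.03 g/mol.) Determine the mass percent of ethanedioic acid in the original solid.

70.03 %

H2C2O4 + 2 NaOH → Na2C2O4 + 2 H2O
n(NaOH) per titration = 0.01642 × 0.1370 = 2.250 × 10^-3 mol
From the 1:2 ratio, n(H2C2O4) in each aliquot = 1/2 × 2.250 × 10^-3 = 1.125 × 10^-3 mol
n(H2C2O4) in the whole flask = 1.125 × 10^-3 × 100.0/10.00 = 0.01125 mol
mass of H2C2O4 = 0.01125 × 90.03 = 1.013 g
% H2C2O4 = 1.013 / 1.446 × 100 = 70.03 %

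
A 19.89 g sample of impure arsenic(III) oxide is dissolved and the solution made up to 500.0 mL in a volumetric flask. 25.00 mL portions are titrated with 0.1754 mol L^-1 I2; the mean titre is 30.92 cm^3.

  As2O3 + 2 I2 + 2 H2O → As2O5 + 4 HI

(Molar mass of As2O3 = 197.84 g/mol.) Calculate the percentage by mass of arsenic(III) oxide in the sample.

53.94 %

n(I2) per titration = 0.03092 × 0.1754 = 5.423 × 10^-3 mol
From the 1:2 ratio, n(As2O3) in each aliquot = 1/2 × 5.423 × 10^-3 = 2.712 × 10^-3 mol
n(As2O3) in the whole flask = 2.712 × 10^-3 × 500.0/25.00 = 0.05423 mol
mass of As2O3 = 0.05423 × 197.84 = 10.73 g
% As2O3 = 10.73 / 19.89 × 100 = 53.94 %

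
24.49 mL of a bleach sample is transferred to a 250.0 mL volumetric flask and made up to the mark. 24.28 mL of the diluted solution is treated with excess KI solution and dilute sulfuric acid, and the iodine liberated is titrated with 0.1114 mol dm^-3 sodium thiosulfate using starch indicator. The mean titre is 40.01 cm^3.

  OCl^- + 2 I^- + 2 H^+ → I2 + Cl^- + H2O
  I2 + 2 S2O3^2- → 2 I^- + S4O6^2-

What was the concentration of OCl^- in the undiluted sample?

n(S2O3^2-) = 0.04001 × 0.1114 = 4.457 × 10^-3 mol
n(I2) = n(S2O3^2-)/2 = 2.229 × 10^-3 mol
n(OCl^-) in the aliquot = 2.229 × 10^-3 mol (1:1 ratio)
[OCl^-]_dilute = 2.229 × 10^-3 / 0.02428 = 0.09179 mol/L
[OCl^-]_original = 0.09179 × 250.0/24.49 = 0.9370 mol/L

0.9370 mol/L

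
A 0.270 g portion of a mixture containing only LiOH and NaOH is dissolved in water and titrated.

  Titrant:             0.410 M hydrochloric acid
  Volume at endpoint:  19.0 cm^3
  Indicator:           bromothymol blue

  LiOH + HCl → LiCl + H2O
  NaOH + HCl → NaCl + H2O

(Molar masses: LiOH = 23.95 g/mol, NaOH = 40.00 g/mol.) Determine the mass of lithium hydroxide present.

0.0621 g

n(HCl) = 0.0190 × 0.410 = 7.79 × 10^-3 mol
Let x = n(LiOH), y = n(NaOH).
Titrant: 1x + 1y = 7.79 × 10^-3;  mass: 23.95x + 40.00y = 0.270
Solving, x = 2.59 × 10^-3 mol, y = 5.20 × 10^-3 mol
mass of LiOH = 2.59 × 10^-3 × 23.95 = 0.0621 g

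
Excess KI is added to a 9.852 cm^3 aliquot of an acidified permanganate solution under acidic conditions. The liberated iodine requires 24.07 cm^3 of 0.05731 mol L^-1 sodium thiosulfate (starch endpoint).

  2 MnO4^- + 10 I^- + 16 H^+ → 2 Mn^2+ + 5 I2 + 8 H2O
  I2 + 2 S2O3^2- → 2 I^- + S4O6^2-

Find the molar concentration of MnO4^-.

n(S2O3^2-) = 0.02407 × 0.05731 = 1.379 × 10^-3 mol
n(I2) = n(S2O3^2-)/2 = 6.897 × 10^-4 mol
From the 2:5 ratio, n(MnO4^-) in the aliquot = 2/5 × 6.897 × 10^-4 = 2.759 × 10^-4 mol
[MnO4^-] = 2.759 × 10^-4 / 0.009852 = 0.02800 mol/L

0.02800 mol/L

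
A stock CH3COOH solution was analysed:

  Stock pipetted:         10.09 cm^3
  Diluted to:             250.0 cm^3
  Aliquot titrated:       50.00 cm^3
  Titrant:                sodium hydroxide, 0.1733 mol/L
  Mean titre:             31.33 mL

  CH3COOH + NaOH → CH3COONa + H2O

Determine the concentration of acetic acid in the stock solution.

2.691 mol/L

n(NaOH) = 0.03133 × 0.1733 = 5.429 × 10^-3 mol
n(CH3COOH) in the aliquot = 5.429 × 10^-3 mol (1:1 ratio)
[CH3COOH]_dilute = 5.429 × 10^-3 / 0.05000 = 0.1086 mol/L
Dilution factor = 250.0 / 10.09 = 24.78
[CH3COOH]_stock = 0.1086 × 24.78 = 2.691 mol/L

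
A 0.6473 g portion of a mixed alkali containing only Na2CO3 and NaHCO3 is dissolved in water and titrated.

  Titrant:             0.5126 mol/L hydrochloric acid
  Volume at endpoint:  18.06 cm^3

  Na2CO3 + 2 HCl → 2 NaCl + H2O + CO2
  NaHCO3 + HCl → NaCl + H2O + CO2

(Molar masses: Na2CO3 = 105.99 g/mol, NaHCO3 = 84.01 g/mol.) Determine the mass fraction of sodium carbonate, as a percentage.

n(HCl) = 0.01806 × 0.5126 = 9.258 × 10^-3 mol
Let x = n(Na2CO3), y = n(NaHCO3).
Titrant: 2x + 1y = 9.258 × 10^-3;  mass: 105.99x + 84.01y = 0.6473
Solving, x = 2.103 × 10^-3 mol, y = 5.052 × 10^-3 mol
mass of Na2CO3 = 2.103 × 10^-3 × 105.99 = 0.2229 g
% Na2CO3 = 0.2229 / 0.6473 × 100 = 34.43 %

34.43 %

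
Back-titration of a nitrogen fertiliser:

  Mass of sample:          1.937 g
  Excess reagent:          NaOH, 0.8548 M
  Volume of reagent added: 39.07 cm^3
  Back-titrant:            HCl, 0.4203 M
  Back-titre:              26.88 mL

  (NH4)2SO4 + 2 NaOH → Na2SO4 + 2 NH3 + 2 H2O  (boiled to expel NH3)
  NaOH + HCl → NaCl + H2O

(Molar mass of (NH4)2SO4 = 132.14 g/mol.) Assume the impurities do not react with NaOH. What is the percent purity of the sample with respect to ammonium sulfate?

75.38 %

n(NaOH) added = 0.03907 × 0.8548 = 0.03340 mol
n(HCl) used in back-titration = 0.02688 × 0.4203 = 0.01130 mol
n(NaOH) left over = 0.01130 mol (1:1 ratio)
n(NaOH) consumed by analyte = 0.03340 − 0.01130 = 0.02210 mol
From the 1:2 ratio, n((NH4)2SO4) = 1/2 × 0.02210 = 0.01105 mol
mass of (NH4)2SO4 = 0.01105 × 132.14 = 1.460 g
% (NH4)2SO4 = 1.460 / 1.937 × 100 = 75.38 %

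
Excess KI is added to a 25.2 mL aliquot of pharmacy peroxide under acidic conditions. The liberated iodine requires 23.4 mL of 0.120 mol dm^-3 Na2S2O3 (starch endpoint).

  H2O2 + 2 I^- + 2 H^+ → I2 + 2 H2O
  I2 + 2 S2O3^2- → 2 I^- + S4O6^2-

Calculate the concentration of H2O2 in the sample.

0.0557 mol/L

n(S2O3^2-) = 0.0234 × 0.120 = 2.81 × 10^-3 mol
n(I2) = n(S2O3^2-)/2 = 1.40 × 10^-3 mol
n(H2O2) in the aliquot = 1.40 × 10^-3 mol (1:1 ratio)
[H2O2] = 1.40 × 10^-3 / 0.0252 = 0.0557 mol/L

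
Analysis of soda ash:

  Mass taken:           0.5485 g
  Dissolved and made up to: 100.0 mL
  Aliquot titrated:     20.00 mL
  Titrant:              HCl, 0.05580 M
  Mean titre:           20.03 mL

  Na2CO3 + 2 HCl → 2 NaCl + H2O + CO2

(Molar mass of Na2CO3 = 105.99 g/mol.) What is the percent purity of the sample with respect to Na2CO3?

53.99 %

n(HCl) per titration = 0.02003 × 0.05580 = 1.118 × 10^-3 mol
From the 1:2 ratio, n(Na2CO3) in each aliquot = 1/2 × 1.118 × 10^-3 = 5.588 × 10^-4 mol
n(Na2CO3) in the whole flask = 5.588 × 10^-4 × 100.0/20.00 = 2.794 × 10^-3 mol
mass of Na2CO3 = 2.794 × 10^-3 × 105.99 = 0.2962 g
% Na2CO3 = 0.2962 / 0.5485 × 100 = 53.99 %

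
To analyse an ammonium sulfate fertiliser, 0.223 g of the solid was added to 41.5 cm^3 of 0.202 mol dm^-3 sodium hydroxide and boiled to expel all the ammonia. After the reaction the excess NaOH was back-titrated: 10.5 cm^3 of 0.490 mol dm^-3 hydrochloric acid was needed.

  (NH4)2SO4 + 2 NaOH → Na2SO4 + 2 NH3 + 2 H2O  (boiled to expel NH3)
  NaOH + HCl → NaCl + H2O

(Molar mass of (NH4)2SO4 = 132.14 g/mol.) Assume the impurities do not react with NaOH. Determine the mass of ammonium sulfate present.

n(NaOH) added = 0.0415 × 0.202 = 8.38 × 10^-3 mol
n(HCl) used in back-titration = 0.0105 × 0.490 = 5.14 × 10^-3 mol
n(NaOH) left over = 5.14 × 10^-3 mol (1:1 ratio)
n(NaOH) consumed by analyte = 8.38 × 10^-3 − 5.14 × 10^-3 = 3.24 × 10^-3 mol
From the 1:2 ratio, n((NH4)2SO4) = 1/2 × 3.24 × 10^-3 = 1.62 × 10^-3 mol
mass of (NH4)2SO4 = 1.62 × 10^-3 × 132.14 = 0.214 g

0.214 g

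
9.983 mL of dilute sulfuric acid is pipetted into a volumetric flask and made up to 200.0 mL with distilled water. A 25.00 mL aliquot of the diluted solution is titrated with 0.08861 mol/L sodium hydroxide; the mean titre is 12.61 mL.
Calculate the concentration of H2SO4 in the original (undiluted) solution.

0.4477 mol/L

H2SO4 + 2 NaOH → Na2SO4 + 2 H2O
n(NaOH) = 0.01261 × 0.08861 = 1.117 × 10^-3 mol
From the 1:2 ratio, n(H2SO4) in the aliquot = 1/2 × 1.117 × 10^-3 = 5.587 × 10^-4 mol
[H2SO4]_dilute = 5.587 × 10^-4 / 0.02500 = 0.02235 mol/L
Dilution factor = 200.0 / 9.983 = 20.03
[H2SO4]_stock = 0.02235 × 20.03 = 0.4477 mol/L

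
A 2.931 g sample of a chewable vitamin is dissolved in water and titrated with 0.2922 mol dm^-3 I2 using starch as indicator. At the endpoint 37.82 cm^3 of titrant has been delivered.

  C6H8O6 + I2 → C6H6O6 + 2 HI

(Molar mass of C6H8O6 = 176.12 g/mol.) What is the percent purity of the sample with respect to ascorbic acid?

66.40 %

n(I2) = 0.03782 L × 0.2922 mol/L = 0.01105 mol
n(C6H8O6) = 0.01105 mol (1:1 ratio)
mass of C6H8O6 = 0.01105 × 176.12 g/mol = 1.946 g
% C6H8O6 = 1.946 / 2.931 × 100 = 66.40 %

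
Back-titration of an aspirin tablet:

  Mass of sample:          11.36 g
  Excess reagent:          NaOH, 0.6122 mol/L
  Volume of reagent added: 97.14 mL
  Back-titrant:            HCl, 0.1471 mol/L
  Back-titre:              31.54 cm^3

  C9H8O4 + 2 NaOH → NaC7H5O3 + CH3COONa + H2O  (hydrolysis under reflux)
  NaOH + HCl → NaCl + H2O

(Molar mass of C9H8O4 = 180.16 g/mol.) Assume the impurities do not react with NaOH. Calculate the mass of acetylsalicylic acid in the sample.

n(NaOH) added = 0.09714 × 0.6122 = 0.05947 mol
n(HCl) used in back-titration = 0.03154 × 0.1471 = 4.640 × 10^-3 mol
n(NaOH) left over = 4.640 × 10^-3 mol (1:1 ratio)
n(NaOH) consumed by analyte = 0.05947 − 4.640 × 10^-3 = 0.05483 mol
From the 1:2 ratio, n(C9H8O4) = 1/2 × 0.05483 = 0.02741 mol
mass of C9H8O4 = 0.02741 × 180.16 = 4.939 g

4.939 g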